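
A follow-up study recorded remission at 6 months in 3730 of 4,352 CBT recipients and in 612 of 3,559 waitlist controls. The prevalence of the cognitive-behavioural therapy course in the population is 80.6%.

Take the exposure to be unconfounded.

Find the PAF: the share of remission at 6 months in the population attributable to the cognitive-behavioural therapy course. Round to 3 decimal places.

PAF ≈ 0.763

p₁ = P(outcome | exposed) = 3730/4352 = 0.85708
p₀ = P(outcome | unexposed) = 612/3559 = 0.17196
Overall risk P(Y=1) = π·p₁ + (1−π)·p₀ = 0.806×0.85708 + 0.194×0.17196 = 0.72416.
Under exogeneity, PAF = [P(Y=1) − p₀] / P(Y=1).
PAF = (0.72416 − 0.17196) / 0.72416 ≈ 0.7625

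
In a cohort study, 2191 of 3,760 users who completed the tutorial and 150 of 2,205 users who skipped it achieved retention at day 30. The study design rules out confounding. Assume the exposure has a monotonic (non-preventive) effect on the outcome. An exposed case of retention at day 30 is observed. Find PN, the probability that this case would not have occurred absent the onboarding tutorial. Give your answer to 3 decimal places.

p₁ = P(outcome | exposed) = 2191/3760 = 0.58271
p₀ = P(outcome | unexposed) = 150/2205 = 0.068027
Under exogeneity and monotonicity, PN = (p₁ − p₀) / p₁.
PN = (0.58271 − 0.068027) / 0.58271 = 0.51469 / 0.58271 ≈ 0.8833

PN ≈ 0.883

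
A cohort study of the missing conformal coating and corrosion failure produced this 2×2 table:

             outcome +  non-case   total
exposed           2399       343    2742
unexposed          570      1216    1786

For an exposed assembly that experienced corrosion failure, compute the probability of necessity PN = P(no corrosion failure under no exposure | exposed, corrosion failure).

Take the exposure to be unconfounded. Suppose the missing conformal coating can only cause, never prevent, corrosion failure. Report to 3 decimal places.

PN ≈ 0.635

p₁ = P(outcome | exposed) = 2399/2742 = 0.87491
p₀ = P(outcome | unexposed) = 570/1786 = 0.31915
Under exogeneity and monotonicity, PN = (p₁ − p₀)/p₁.
PN = (0.87491 − 0.31915) / 0.87491 ≈ 0.6352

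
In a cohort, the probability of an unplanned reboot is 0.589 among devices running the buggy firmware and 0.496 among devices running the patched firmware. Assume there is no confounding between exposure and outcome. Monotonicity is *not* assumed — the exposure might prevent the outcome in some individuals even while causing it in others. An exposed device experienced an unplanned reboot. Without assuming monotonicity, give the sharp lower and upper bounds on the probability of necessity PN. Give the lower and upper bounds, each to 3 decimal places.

Let p₁ = 0.589, p₀ = 0.496.
Under exogeneity alone the bounds on PN are max{0,(p₁−p₀)/p₁} ≤ PN ≤ min{1,(1−p₀)/p₁}.
  lower = (p₁ − p₀)/p₁ = 0.093 / 0.589 ≈ 0.1579
  upper = min{1, (1 − p₀)/p₁} = 0.504 / 0.589 ≈ 0.8557

0.158 ≤ PN ≤ 0.856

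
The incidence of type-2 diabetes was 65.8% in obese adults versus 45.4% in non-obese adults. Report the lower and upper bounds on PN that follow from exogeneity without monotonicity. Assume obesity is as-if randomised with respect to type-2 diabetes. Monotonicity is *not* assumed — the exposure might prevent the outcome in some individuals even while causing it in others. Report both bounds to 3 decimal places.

p₁ = 0.658, p₀ = 0.454.
Under exogeneity alone the bounds on PN are max{0,(p₁−p₀)/p₁} ≤ PN ≤ min{1,(1−p₀)/p₁}.
  lower = (p₁ − p₀)/p₁ = 0.204 / 0.658 ≈ 0.3100
  upper = min{1, (1 − p₀)/p₁} = 0.546 / 0.658 ≈ 0.8298

0.310 ≤ PN ≤ 0.830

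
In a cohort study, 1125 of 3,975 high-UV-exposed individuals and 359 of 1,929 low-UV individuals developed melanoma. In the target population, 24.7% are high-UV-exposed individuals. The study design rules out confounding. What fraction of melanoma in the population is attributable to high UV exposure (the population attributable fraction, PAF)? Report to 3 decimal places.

p₁ = P(outcome | exposed) = 1125/3975 = 0.28302
p₀ = P(outcome | unexposed) = 359/1929 = 0.18611
Overall risk P(Y=1) = π·p₁ + (1−π)·p₀ = 0.247×0.28302 + 0.753×0.18611 = 0.21004.
Under exogeneity, PAF = [P(Y=1) − p₀] / P(Y=1).
PAF = (0.21004 − 0.18611) / 0.21004 ≈ 0.1140

PAF ≈ 0.114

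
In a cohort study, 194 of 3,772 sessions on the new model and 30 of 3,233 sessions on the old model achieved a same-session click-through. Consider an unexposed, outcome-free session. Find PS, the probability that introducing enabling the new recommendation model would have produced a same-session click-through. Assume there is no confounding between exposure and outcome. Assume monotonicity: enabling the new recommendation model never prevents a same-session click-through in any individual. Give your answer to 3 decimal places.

PS ≈ 0.043

p₁ = P(outcome | exposed) = 194/3772 = 0.051432
p₀ = P(outcome | unexposed) = 30/3233 = 0.0092793
Under exogeneity and monotonicity, PS = (p₁ − p₀) / (1 − p₀).
PS = (0.051432 − 0.0092793) / (1 − 0.0092793) = 0.042152 / 0.99072 ≈ 0.0425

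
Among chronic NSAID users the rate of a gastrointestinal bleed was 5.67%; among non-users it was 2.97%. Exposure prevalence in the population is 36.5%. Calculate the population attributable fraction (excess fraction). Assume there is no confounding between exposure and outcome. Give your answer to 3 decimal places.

p₁ = 0.0567, p₀ = 0.0297.
Overall risk P(Y=1) = π·p₁ + (1−π)·p₀ = 0.365×0.0567 + 0.635×0.0297 = 0.039555.
Under exogeneity, PAF = [P(Y=1) − p₀] / P(Y=1).
PAF = (0.039555 − 0.0297) / 0.039555 ≈ 0.2491

PAF ≈ 0.249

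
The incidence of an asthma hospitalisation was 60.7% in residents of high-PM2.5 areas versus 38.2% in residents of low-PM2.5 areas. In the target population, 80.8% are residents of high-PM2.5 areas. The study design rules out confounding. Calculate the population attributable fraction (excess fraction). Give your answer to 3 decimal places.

PAF ≈ 0.322

p₁ = 0.607, p₀ = 0.382.
Overall risk P(Y=1) = π·p₁ + (1−π)·p₀ = 0.808×0.607 + 0.192×0.382 = 0.5638.
Under exogeneity, PAF = [P(Y=1) − p₀] / P(Y=1).
PAF = (0.5638 − 0.382) / 0.5638 ≈ 0.3225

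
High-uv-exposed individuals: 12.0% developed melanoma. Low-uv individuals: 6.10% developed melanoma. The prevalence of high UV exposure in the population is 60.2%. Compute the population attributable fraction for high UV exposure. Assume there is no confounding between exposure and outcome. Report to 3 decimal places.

p₁ = 0.12, p₀ = 0.061.
Overall risk P(Y=1) = π·p₁ + (1−π)·p₀ = 0.602×0.12 + 0.398×0.061 = 0.096518.
Under exogeneity, PAF = [P(Y=1) − p₀] / P(Y=1).
PAF = (0.096518 − 0.061) / 0.096518 ≈ 0.3680

PAF ≈ 0.368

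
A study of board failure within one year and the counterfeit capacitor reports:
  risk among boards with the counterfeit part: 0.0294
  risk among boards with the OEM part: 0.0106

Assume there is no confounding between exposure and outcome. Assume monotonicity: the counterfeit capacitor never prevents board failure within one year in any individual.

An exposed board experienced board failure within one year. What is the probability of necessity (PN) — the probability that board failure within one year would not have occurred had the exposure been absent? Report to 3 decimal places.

Let p₁ = 0.0294, p₀ = 0.0106.
Under exogeneity and monotonicity, PN = (p₁ − p₀) / p₁.
PN = (0.0294 − 0.0106) / 0.0294 = 0.0188 / 0.0294 ≈ 0.6395

PN ≈ 0.639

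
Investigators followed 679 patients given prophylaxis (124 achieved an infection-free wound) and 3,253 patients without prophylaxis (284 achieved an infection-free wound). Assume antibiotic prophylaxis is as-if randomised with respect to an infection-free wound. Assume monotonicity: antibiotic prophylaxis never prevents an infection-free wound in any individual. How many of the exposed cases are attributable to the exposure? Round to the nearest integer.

about 65 cases

p₁ = P(outcome | exposed) = 124/679 = 0.18262
p₀ = P(outcome | unexposed) = 284/3253 = 0.087304
PN = (p₁ − p₀)/p₁ = (0.18262 − 0.087304) / 0.18262 ≈ 0.52194.
Attributable cases ≈ PN × (exposed cases) = 0.52194 × 124 ≈ 64.72.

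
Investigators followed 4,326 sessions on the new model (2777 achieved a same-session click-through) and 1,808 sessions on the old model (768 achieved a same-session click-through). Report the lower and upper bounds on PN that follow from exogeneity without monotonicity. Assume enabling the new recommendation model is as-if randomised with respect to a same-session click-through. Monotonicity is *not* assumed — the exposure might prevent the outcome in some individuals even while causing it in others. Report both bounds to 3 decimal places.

p₁ = P(outcome | exposed) = 2777/4326 = 0.64193
p₀ = P(outcome | unexposed) = 768/1808 = 0.42478
Under exogeneity alone the bounds on PN are max{0,(p₁−p₀)/p₁} ≤ PN ≤ min{1,(1−p₀)/p₁}.
  lower = (p₁ − p₀)/p₁ = 0.21715 / 0.64193 ≈ 0.3383
  upper = min{1, (1 − p₀)/p₁} = 0.57522 / 0.64193 ≈ 0.8961

0.338 ≤ PN ≤ 0.896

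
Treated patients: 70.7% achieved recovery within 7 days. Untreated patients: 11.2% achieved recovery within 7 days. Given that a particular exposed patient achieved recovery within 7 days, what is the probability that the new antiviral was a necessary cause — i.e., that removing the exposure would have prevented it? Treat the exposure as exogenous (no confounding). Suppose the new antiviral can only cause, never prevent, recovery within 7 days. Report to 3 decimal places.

p₁ = 0.707, p₀ = 0.112.
Under exogeneity and monotonicity, PN = (p₁ − p₀) / p₁.
PN = (0.707 − 0.112) / 0.707 = 0.595 / 0.707 ≈ 0.8416

PN ≈ 0.842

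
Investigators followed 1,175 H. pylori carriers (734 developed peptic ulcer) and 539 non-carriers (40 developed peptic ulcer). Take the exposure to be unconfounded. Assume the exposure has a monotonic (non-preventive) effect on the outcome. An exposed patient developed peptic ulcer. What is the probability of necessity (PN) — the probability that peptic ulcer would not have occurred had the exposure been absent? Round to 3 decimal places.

PN ≈ 0.881

p₁ = P(outcome | exposed) = 734/1175 = 0.62468
p₀ = P(outcome | unexposed) = 40/539 = 0.074212
Under exogeneity and monotonicity, PN = (p₁ − p₀) / p₁.
PN = (0.62468 − 0.074212) / 0.62468 = 0.55047 / 0.62468 ≈ 0.8812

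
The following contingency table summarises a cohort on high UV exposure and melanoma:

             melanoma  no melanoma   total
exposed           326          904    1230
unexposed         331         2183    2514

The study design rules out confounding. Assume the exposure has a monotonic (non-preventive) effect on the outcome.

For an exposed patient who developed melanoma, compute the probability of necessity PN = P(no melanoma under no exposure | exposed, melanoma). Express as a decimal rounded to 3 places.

PN ≈ 0.503

p₁ = P(outcome | exposed) = 326/1230 = 0.26504
p₀ = P(outcome | unexposed) = 331/2514 = 0.13166
Under exogeneity and monotonicity, PN = (p₁ − p₀)/p₁.
PN = (0.26504 − 0.13166) / 0.26504 ≈ 0.5032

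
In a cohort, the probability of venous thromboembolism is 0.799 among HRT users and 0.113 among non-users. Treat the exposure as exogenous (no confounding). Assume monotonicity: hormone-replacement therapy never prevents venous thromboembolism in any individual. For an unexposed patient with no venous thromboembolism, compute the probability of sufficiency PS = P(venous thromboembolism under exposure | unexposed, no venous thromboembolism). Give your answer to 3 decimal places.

PS ≈ 0.773

Let p₁ = 0.799, p₀ = 0.113.
Under exogeneity and monotonicity, PS = (p₁ − p₀) / (1 − p₀).
PS = (0.799 − 0.113) / (1 − 0.113) = 0.686 / 0.887 ≈ 0.7734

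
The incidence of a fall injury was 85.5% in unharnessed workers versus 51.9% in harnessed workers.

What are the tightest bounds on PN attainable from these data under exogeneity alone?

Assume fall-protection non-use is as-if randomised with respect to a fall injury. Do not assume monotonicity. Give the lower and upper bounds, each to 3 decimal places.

p₁ = 0.855, p₀ = 0.519.
Under exogeneity alone the bounds on PN are max{0,(p₁−p₀)/p₁} ≤ PN ≤ min{1,(1−p₀)/p₁}.
  lower = (p₁ − p₀)/p₁ = 0.336 / 0.855 ≈ 0.3930
  upper = min{1, (1 − p₀)/p₁} = 0.481 / 0.855 ≈ 0.5626

0.393 ≤ PN ≤ 0.563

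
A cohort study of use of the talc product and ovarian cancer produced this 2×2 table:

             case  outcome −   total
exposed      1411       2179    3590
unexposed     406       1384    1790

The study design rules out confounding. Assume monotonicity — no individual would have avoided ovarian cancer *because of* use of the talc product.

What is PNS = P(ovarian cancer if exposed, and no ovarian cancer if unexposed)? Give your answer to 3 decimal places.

PNS ≈ 0.166

p₁ = P(outcome | exposed) = 1411/3590 = 0.39304
p₀ = P(outcome | unexposed) = 406/1790 = 0.22682
Under exogeneity and monotonicity, PNS = p₁ − p₀.
PNS = 0.39304 − 0.22682 = 0.16622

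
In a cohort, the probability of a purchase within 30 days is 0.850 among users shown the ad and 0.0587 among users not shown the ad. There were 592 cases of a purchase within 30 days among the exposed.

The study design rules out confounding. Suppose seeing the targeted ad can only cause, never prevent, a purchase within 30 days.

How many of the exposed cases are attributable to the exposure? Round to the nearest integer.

Let p₁ = 0.85, p₀ = 0.0587.
PN = (p₁ − p₀)/p₁ = (0.85 − 0.0587) / 0.85 ≈ 0.93094.
Attributable cases ≈ PN × (exposed cases) = 0.93094 × 592 ≈ 551.12.

about 551 cases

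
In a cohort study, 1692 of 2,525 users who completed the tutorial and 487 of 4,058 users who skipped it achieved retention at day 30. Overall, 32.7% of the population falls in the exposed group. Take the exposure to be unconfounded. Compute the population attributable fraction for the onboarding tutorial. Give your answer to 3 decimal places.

PAF ≈ 0.600

p₁ = P(outcome | exposed) = 1692/2525 = 0.6701
p₀ = P(outcome | unexposed) = 487/4058 = 0.12001
Overall risk P(Y=1) = π·p₁ + (1−π)·p₀ = 0.327×0.6701 + 0.673×0.12001 = 0.29989.
Under exogeneity, PAF = [P(Y=1) − p₀] / P(Y=1).
PAF = (0.29989 − 0.12001) / 0.29989 ≈ 0.5998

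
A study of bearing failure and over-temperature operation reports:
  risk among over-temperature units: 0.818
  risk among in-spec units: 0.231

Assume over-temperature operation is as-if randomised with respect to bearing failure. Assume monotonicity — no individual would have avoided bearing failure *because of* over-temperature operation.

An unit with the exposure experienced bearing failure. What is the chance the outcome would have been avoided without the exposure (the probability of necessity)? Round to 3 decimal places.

Let p₁ = 0.818, p₀ = 0.231.
Under exogeneity and monotonicity, PN = (p₁ − p₀) / p₁.
PN = (0.818 − 0.231) / 0.818 = 0.587 / 0.818 ≈ 0.7176

PN ≈ 0.718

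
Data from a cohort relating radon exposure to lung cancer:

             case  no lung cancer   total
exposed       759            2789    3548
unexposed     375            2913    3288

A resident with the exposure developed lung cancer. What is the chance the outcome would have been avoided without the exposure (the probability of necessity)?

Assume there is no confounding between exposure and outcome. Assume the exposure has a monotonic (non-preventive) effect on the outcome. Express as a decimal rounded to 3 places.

p₁ = P(outcome | exposed) = 759/3548 = 0.21392
p₀ = P(outcome | unexposed) = 375/3288 = 0.11405
Under exogeneity and monotonicity, PN = (p₁ − p₀) / p₁.
PN = (0.21392 − 0.11405) / 0.21392 = 0.099872 / 0.21392 ≈ 0.4669

PN ≈ 0.467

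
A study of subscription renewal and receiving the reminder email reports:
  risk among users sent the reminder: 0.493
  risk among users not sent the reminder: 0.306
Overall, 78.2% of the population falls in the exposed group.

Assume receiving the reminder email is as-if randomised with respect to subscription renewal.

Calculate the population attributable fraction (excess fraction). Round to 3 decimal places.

PAF ≈ 0.323

Let p₁ = 0.493, p₀ = 0.306.
Overall risk P(Y=1) = π·p₁ + (1−π)·p₀ = 0.782×0.493 + 0.218×0.306 = 0.45223.
Under exogeneity, PAF = [P(Y=1) − p₀] / P(Y=1).
PAF = (0.45223 − 0.306) / 0.45223 ≈ 0.3234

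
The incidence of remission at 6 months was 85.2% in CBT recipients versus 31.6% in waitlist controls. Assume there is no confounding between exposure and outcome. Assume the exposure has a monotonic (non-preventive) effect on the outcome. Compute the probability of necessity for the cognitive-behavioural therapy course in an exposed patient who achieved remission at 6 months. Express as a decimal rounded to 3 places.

PN ≈ 0.629

p₁ = 0.852, p₀ = 0.316.
Under exogeneity and monotonicity, PN = (p₁ − p₀) / p₁.
PN = (0.852 − 0.316) / 0.852 = 0.536 / 0.852 ≈ 0.6291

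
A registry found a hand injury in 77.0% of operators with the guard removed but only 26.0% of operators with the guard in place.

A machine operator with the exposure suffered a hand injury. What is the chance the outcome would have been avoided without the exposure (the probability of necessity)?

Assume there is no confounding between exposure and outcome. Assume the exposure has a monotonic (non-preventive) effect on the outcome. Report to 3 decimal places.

p₁ = 0.77, p₀ = 0.26.
Under exogeneity and monotonicity, PN = (p₁ − p₀) / p₁.
PN = (0.77 − 0.26) / 0.77 = 0.51 / 0.77 ≈ 0.6623

PN ≈ 0.662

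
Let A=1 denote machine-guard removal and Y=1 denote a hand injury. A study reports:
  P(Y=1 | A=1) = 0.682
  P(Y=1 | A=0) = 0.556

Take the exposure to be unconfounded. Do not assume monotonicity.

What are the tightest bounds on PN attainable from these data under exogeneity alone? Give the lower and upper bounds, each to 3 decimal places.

0.185 ≤ PN ≤ 0.651

Let p₁ = 0.682, p₀ = 0.556.
Under exogeneity alone the bounds on PN are max{0,(p₁−p₀)/p₁} ≤ PN ≤ min{1,(1−p₀)/p₁}.
  lower = (p₁ − p₀)/p₁ = 0.126 / 0.682 ≈ 0.1848
  upper = min{1, (1 − p₀)/p₁} = 0.444 / 0.682 ≈ 0.6510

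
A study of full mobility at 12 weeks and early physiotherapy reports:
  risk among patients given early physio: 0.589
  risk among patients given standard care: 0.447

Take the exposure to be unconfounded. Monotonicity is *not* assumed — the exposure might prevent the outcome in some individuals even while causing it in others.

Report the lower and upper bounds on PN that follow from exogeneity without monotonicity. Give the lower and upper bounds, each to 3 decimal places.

0.241 ≤ PN ≤ 0.939

Let p₁ = 0.589, p₀ = 0.447.
Under exogeneity alone the bounds on PN are max{0,(p₁−p₀)/p₁} ≤ PN ≤ min{1,(1−p₀)/p₁}.
  lower = (p₁ − p₀)/p₁ = 0.142 / 0.589 ≈ 0.2411
  upper = min{1, (1 − p₀)/p₁} = 0.553 / 0.589 ≈ 0.9389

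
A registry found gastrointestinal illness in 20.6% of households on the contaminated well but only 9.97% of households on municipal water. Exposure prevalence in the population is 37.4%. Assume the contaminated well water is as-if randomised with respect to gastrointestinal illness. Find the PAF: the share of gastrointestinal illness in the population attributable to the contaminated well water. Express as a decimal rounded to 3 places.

PAF ≈ 0.285

p₁ = 0.206, p₀ = 0.0997.
Overall risk P(Y=1) = π·p₁ + (1−π)·p₀ = 0.374×0.206 + 0.626×0.0997 = 0.13946.
Under exogeneity, PAF = [P(Y=1) − p₀] / P(Y=1).
PAF = (0.13946 − 0.0997) / 0.13946 ≈ 0.2851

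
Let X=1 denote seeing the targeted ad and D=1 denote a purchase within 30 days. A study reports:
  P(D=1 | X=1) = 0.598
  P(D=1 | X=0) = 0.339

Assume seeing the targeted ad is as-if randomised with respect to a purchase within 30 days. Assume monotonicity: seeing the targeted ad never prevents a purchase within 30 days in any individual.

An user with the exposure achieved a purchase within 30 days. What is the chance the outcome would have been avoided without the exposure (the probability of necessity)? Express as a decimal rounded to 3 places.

Let p₁ = 0.598, p₀ = 0.339.
Under exogeneity and monotonicity, PN = (p₁ − p₀) / p₁.
PN = (0.598 − 0.339) / 0.598 = 0.259 / 0.598 ≈ 0.4331

PN ≈ 0.433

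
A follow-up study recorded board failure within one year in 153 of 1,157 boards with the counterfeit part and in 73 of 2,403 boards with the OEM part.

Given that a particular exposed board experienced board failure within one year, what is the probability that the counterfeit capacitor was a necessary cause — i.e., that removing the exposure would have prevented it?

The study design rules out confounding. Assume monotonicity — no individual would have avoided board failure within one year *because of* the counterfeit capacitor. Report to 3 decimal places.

p₁ = P(outcome | exposed) = 153/1157 = 0.13224
p₀ = P(outcome | unexposed) = 73/2403 = 0.030379
Under exogeneity and monotonicity, PN = (p₁ − p₀) / p₁.
PN = (0.13224 − 0.030379) / 0.13224 = 0.10186 / 0.13224 ≈ 0.7703

PN ≈ 0.770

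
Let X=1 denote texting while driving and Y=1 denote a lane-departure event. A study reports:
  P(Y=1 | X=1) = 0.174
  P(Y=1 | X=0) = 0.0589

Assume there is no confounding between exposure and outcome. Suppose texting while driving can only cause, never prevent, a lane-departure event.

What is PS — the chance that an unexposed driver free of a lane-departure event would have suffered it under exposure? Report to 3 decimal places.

PS ≈ 0.122

Let p₁ = 0.174, p₀ = 0.0589.
Under exogeneity and monotonicity, PS = (p₁ − p₀) / (1 − p₀).
PS = (0.174 − 0.0589) / (1 − 0.0589) = 0.1151 / 0.9411 ≈ 0.1223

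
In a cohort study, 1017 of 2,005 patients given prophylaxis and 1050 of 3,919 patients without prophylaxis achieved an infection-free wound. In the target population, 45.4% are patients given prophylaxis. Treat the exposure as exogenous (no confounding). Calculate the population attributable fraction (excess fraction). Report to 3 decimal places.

p₁ = P(outcome | exposed) = 1017/2005 = 0.50723
p₀ = P(outcome | unexposed) = 1050/3919 = 0.26793
Overall risk P(Y=1) = π·p₁ + (1−π)·p₀ = 0.454×0.50723 + 0.546×0.26793 = 0.37657.
Under exogeneity, PAF = [P(Y=1) − p₀] / P(Y=1).
PAF = (0.37657 − 0.26793) / 0.37657 ≈ 0.2885

PAF ≈ 0.289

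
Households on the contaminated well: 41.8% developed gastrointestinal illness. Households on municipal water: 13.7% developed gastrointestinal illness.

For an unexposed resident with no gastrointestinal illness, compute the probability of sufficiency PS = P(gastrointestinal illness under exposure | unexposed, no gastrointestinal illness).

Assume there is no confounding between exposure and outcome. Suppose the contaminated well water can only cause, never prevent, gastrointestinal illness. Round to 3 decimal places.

PS ≈ 0.326

p₁ = 0.418, p₀ = 0.137.
Under exogeneity and monotonicity, PS = (p₁ − p₀) / (1 − p₀).
PS = (0.418 − 0.137) / (1 − 0.137) = 0.281 / 0.863 ≈ 0.3256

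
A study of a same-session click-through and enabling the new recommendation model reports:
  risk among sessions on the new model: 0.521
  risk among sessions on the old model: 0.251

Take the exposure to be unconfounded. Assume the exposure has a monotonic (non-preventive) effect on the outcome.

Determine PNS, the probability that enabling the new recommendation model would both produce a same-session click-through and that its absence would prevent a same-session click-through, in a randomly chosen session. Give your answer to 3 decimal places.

Let p₁ = 0.521, p₀ = 0.251.
Under exogeneity and monotonicity, PNS = p₁ − p₀.
PNS = 0.521 − 0.251 = 0.27

PNS ≈ 0.270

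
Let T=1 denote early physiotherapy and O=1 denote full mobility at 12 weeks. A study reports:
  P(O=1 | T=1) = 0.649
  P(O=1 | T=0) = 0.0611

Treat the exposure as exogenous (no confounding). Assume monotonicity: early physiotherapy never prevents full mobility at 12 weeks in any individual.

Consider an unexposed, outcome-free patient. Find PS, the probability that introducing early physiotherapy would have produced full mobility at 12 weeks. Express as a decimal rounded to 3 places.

PS ≈ 0.626

Let p₁ = 0.649, p₀ = 0.0611.
Under exogeneity and monotonicity, PS = (p₁ − p₀) / (1 − p₀).
PS = (0.649 − 0.0611) / (1 − 0.0611) = 0.5879 / 0.9389 ≈ 0.6262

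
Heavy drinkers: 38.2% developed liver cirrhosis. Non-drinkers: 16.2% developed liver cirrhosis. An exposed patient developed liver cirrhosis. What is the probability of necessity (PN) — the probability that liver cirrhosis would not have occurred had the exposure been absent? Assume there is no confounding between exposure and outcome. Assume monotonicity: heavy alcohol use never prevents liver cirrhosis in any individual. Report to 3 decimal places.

PN ≈ 0.576

p₁ = 0.382, p₀ = 0.162.
Under exogeneity and monotonicity, PN = (p₁ − p₀) / p₁.
PN = (0.382 − 0.162) / 0.382 = 0.22 / 0.382 ≈ 0.5759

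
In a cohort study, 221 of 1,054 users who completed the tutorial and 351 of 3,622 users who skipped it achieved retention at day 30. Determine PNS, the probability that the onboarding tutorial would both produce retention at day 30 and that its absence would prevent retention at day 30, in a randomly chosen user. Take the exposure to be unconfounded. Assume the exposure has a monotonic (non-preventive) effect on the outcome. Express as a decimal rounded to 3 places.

p₁ = P(outcome | exposed) = 221/1054 = 0.20968
p₀ = P(outcome | unexposed) = 351/3622 = 0.096908
Under exogeneity and monotonicity, PNS = p₁ − p₀.
PNS = 0.20968 − 0.096908 = 0.11277

PNS ≈ 0.113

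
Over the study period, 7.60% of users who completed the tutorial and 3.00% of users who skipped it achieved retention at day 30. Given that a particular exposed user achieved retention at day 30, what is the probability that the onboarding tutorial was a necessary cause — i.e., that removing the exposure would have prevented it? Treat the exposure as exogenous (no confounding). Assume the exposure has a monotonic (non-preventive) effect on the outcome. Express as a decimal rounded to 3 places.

p₁ = 0.076, p₀ = 0.03.
Under exogeneity and monotonicity, PN = (p₁ − p₀) / p₁.
PN = (0.076 − 0.03) / 0.076 = 0.046 / 0.076 ≈ 0.6053

PN ≈ 0.605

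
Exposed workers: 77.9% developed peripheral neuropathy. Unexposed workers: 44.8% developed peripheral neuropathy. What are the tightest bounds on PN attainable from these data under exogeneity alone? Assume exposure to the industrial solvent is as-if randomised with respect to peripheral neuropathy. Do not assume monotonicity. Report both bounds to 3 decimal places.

0.425 ≤ PN ≤ 0.709

p₁ = 0.779, p₀ = 0.448.
Under exogeneity alone the bounds on PN are max{0,(p₁−p₀)/p₁} ≤ PN ≤ min{1,(1−p₀)/p₁}.
  lower = (p₁ − p₀)/p₁ = 0.331 / 0.779 ≈ 0.4249
  upper = min{1, (1 − p₀)/p₁} = 0.552 / 0.779 ≈ 0.7086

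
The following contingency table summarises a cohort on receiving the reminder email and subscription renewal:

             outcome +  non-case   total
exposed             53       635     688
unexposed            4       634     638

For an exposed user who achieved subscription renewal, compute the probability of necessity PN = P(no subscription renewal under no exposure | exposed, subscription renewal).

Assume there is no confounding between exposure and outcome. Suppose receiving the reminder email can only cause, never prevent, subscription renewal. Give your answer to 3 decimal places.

p₁ = P(outcome | exposed) = 53/688 = 0.077035
p₀ = P(outcome | unexposed) = 4/638 = 0.0062696
Under exogeneity and monotonicity, PN = (p₁ − p₀)/p₁.
PN = (0.077035 − 0.0062696) / 0.077035 ≈ 0.9186

PN ≈ 0.919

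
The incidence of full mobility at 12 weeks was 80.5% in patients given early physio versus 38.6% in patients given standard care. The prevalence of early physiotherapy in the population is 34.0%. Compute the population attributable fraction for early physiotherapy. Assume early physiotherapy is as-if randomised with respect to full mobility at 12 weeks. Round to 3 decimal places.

PAF ≈ 0.270

p₁ = 0.805, p₀ = 0.386.
Overall risk P(Y=1) = π·p₁ + (1−π)·p₀ = 0.34×0.805 + 0.66×0.386 = 0.52846.
Under exogeneity, PAF = [P(Y=1) − p₀] / P(Y=1).
PAF = (0.52846 − 0.386) / 0.52846 ≈ 0.2696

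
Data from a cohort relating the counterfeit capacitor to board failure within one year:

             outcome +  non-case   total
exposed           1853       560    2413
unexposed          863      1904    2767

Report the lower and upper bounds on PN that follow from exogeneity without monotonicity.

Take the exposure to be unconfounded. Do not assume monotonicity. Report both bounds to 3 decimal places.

p₁ = P(outcome | exposed) = 1853/2413 = 0.76792
p₀ = P(outcome | unexposed) = 863/2767 = 0.31189
Under exogeneity alone the bounds on PN are max{0,(p₁−p₀)/p₁} ≤ PN ≤ min{1,(1−p₀)/p₁}.
  lower = (p₁ − p₀)/p₁ = 0.45603 / 0.76792 ≈ 0.5939
  upper = min{1, (1 − p₀)/p₁} = 0.68811 / 0.76792 ≈ 0.8961

0.594 ≤ PN ≤ 0.896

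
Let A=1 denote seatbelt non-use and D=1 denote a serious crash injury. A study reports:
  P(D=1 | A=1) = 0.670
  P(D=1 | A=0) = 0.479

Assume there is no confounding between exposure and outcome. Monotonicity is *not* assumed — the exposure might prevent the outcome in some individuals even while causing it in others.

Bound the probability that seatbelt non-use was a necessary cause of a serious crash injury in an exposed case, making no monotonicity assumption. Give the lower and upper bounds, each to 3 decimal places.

0.285 ≤ PN ≤ 0.778

Let p₁ = 0.67, p₀ = 0.479.
Under exogeneity alone the bounds on PN are max{0,(p₁−p₀)/p₁} ≤ PN ≤ min{1,(1−p₀)/p₁}.
  lower = (p₁ − p₀)/p₁ = 0.191 / 0.67 ≈ 0.2851
  upper = min{1, (1 − p₀)/p₁} = 0.521 / 0.67 ≈ 0.7776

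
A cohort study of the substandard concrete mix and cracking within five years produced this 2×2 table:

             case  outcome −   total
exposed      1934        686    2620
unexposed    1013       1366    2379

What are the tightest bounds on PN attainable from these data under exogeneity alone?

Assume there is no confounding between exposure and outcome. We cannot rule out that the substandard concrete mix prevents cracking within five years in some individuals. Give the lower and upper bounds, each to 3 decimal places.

0.423 ≤ PN ≤ 0.778

p₁ = P(outcome | exposed) = 1934/2620 = 0.73817
p₀ = P(outcome | unexposed) = 1013/2379 = 0.42581
Under exogeneity alone the bounds on PN are max{0,(p₁−p₀)/p₁} ≤ PN ≤ min{1,(1−p₀)/p₁}.
  lower = (p₁ − p₀)/p₁ = 0.31236 / 0.73817 ≈ 0.4232
  upper = min{1, (1 − p₀)/p₁} = 0.57419 / 0.73817 ≈ 0.7779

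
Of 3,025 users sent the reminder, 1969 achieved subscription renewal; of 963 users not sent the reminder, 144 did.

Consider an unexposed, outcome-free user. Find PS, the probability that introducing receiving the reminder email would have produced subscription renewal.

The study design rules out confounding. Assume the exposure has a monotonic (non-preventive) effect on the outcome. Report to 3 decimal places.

PS ≈ 0.590

p₁ = P(outcome | exposed) = 1969/3025 = 0.65091
p₀ = P(outcome | unexposed) = 144/963 = 0.14953
Under exogeneity and monotonicity, PS = (p₁ − p₀) / (1 − p₀).
PS = (0.65091 − 0.14953) / (1 − 0.14953) = 0.50138 / 0.85047 ≈ 0.5895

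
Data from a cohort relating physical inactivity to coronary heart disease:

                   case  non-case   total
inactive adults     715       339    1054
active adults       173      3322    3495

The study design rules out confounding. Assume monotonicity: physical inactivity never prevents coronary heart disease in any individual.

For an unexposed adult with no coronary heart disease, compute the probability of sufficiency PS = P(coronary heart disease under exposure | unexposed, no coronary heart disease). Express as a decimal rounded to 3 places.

PS ≈ 0.662

p₁ = P(outcome | exposed) = 715/1054 = 0.67837
p₀ = P(outcome | unexposed) = 173/3495 = 0.049499
Under exogeneity and monotonicity, PS = (p₁ − p₀)/(1 − p₀).
PS = (0.67837 − 0.049499) / 0.9505 ≈ 0.6616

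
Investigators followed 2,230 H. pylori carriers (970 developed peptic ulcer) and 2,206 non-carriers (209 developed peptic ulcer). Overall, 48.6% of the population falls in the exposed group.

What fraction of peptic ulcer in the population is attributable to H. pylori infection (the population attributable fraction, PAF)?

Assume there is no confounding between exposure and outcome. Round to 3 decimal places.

p₁ = P(outcome | exposed) = 970/2230 = 0.43498
p₀ = P(outcome | unexposed) = 209/2206 = 0.094742
Overall risk P(Y=1) = π·p₁ + (1−π)·p₀ = 0.486×0.43498 + 0.514×0.094742 = 0.2601.
Under exogeneity, PAF = [P(Y=1) − p₀] / P(Y=1).
PAF = (0.2601 − 0.094742) / 0.2601 ≈ 0.6357

PAF ≈ 0.636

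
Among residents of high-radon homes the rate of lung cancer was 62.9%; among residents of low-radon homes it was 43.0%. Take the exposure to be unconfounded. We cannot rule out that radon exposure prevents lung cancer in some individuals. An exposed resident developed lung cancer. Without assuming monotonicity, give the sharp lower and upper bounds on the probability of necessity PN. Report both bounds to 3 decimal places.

p₁ = 0.629, p₀ = 0.43.
Under exogeneity alone the bounds on PN are max{0,(p₁−p₀)/p₁} ≤ PN ≤ min{1,(1−p₀)/p₁}.
  lower = (p₁ − p₀)/p₁ = 0.199 / 0.629 ≈ 0.3164
  upper = min{1, (1 − p₀)/p₁} = 0.57 / 0.629 ≈ 0.9062

0.316 ≤ PN ≤ 0.906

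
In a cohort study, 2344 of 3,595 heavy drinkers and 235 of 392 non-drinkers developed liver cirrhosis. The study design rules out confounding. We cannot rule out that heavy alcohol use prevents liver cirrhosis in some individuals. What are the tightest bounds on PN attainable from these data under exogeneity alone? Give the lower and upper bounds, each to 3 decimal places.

p₁ = P(outcome | exposed) = 2344/3595 = 0.65202
p₀ = P(outcome | unexposed) = 235/392 = 0.59949
Under exogeneity alone the bounds on PN are max{0,(p₁−p₀)/p₁} ≤ PN ≤ min{1,(1−p₀)/p₁}.
  lower = (p₁ − p₀)/p₁ = 0.052527 / 0.65202 ≈ 0.0806
  upper = min{1, (1 − p₀)/p₁} = 0.40051 / 0.65202 ≈ 0.6143

0.081 ≤ PN ≤ 0.614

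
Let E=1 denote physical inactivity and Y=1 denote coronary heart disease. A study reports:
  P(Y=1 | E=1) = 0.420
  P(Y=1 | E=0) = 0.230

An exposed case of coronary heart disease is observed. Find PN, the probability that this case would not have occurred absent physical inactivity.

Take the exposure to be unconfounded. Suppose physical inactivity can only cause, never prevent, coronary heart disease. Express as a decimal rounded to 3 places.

Let p₁ = 0.42, p₀ = 0.23.
Under exogeneity and monotonicity, PN = (p₁ − p₀) / p₁.
PN = (0.42 − 0.23) / 0.42 = 0.19 / 0.42 ≈ 0.4524

PN ≈ 0.452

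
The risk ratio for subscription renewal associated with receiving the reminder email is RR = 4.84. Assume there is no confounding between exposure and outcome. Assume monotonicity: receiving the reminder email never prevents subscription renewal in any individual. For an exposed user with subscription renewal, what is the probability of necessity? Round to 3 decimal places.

PN ≈ 0.793

Under exogeneity and monotonicity, PN = (RR − 1) / RR = 1 − 1/RR.
PN = (4.84 − 1) / 4.84 = 3.84 / 4.84 ≈ 0.7934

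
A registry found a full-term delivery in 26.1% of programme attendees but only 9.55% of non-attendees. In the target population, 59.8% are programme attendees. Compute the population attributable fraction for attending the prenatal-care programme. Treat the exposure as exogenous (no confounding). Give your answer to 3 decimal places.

p₁ = 0.261, p₀ = 0.0955.
Overall risk P(Y=1) = π·p₁ + (1−π)·p₀ = 0.598×0.261 + 0.402×0.0955 = 0.19447.
Under exogeneity, PAF = [P(Y=1) − p₀] / P(Y=1).
PAF = (0.19447 − 0.0955) / 0.19447 ≈ 0.5089

PAF ≈ 0.509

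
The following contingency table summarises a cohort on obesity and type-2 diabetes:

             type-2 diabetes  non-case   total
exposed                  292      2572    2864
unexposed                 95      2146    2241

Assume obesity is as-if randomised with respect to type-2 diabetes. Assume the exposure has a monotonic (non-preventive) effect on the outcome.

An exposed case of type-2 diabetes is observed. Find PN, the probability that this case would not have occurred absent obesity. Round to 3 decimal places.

PN ≈ 0.584

p₁ = P(outcome | exposed) = 292/2864 = 0.10196
p₀ = P(outcome | unexposed) = 95/2241 = 0.042392
Under exogeneity and monotonicity, PN = (p₁ − p₀)/p₁.
PN = (0.10196 − 0.042392) / 0.10196 ≈ 0.5842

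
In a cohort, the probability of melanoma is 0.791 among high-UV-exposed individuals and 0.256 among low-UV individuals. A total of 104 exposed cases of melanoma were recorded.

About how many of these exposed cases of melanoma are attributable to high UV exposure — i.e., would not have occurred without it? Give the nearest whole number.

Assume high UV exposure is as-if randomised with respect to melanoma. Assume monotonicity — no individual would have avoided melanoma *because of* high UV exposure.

Let p₁ = 0.791, p₀ = 0.256.
PN = (p₁ − p₀)/p₁ = (0.791 − 0.256) / 0.791 ≈ 0.67636.
Attributable cases ≈ PN × (exposed cases) = 0.67636 × 104 ≈ 70.34.

about 70 cases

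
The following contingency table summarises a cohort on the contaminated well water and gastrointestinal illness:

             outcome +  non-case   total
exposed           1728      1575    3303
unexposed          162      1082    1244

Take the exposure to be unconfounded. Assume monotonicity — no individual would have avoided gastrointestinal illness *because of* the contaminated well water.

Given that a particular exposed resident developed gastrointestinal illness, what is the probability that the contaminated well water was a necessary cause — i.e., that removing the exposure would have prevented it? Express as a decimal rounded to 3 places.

PN ≈ 0.751

p₁ = P(outcome | exposed) = 1728/3303 = 0.52316
p₀ = P(outcome | unexposed) = 162/1244 = 0.13023
Under exogeneity and monotonicity, PN = (p₁ − p₀)/p₁.
PN = (0.52316 − 0.13023) / 0.52316 ≈ 0.7511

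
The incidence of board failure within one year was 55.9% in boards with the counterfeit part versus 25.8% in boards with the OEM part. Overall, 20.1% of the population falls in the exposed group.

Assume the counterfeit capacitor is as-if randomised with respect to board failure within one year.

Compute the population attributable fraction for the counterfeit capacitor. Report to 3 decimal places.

p₁ = 0.559, p₀ = 0.258.
Overall risk P(Y=1) = π·p₁ + (1−π)·p₀ = 0.201×0.559 + 0.799×0.258 = 0.3185.
Under exogeneity, PAF = [P(Y=1) − p₀] / P(Y=1).
PAF = (0.3185 − 0.258) / 0.3185 ≈ 0.1900

PAF ≈ 0.190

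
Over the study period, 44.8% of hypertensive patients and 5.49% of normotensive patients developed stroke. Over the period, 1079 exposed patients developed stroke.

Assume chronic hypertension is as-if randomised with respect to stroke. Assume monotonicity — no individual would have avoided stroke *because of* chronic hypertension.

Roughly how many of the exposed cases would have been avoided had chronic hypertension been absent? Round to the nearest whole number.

about 947 cases

p₁ = 0.448, p₀ = 0.0549.
PN = (p₁ − p₀)/p₁ = (0.448 − 0.0549) / 0.448 ≈ 0.87746.
Attributable cases ≈ PN × (exposed cases) = 0.87746 × 1079 ≈ 946.77.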